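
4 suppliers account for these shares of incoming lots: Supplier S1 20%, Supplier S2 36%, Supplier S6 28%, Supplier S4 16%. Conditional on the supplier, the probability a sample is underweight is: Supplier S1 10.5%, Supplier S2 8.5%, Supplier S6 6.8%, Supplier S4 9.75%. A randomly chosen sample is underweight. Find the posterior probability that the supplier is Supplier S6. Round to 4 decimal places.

0.2208

Compute prior × likelihood for every hypothesis:
  Supplier S1: 0.2 × 0.105 = 0.021
  Supplier S2: 0.36 × 0.085 = 0.0306
  Supplier S6: 0.28 × 0.068 = 0.01904
  Supplier S4: 0.16 × 0.0975 = 0.0156
Sum = 0.08624.
P(Supplier S6 | evidence) = 0.01904 / 0.08624 ≈ 0.2208.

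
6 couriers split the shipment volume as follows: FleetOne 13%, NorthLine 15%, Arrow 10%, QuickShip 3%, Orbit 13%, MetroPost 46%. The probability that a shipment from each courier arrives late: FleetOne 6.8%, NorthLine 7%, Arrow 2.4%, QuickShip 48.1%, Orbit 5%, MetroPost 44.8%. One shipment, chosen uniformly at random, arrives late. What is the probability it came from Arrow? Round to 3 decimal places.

Prior × likelihood for each hypothesis:
  FleetOne: 0.13 × 0.068 = 0.00884
  NorthLine: 0.15 × 0.07 = 0.0105
  Arrow: 0.1 × 0.024 = 0.0024
  QuickShip: 0.03 × 0.481 = 0.01443
  Orbit: 0.13 × 0.05 = 0.0065
  MetroPost: 0.46 × 0.448 = 0.20608
Sum = 0.24875.
P(Arrow | evidence) = 0.0024 / 0.24875 ≈ 0.010.

0.010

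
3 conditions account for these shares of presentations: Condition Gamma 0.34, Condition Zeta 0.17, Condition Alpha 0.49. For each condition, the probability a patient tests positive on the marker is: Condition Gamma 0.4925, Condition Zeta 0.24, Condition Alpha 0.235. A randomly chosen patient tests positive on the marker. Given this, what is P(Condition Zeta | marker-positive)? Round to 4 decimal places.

0.1262

Compute prior × likelihood for every hypothesis:
  Condition Gamma: 0.34 × 0.4925 = 0.16745
  Condition Zeta: 0.17 × 0.24 = 0.0408
  Condition Alpha: 0.49 × 0.235 = 0.11515
Sum = 0.3234.
P(Condition Zeta | evidence) = 0.0408 / 0.3234 ≈ 0.1262.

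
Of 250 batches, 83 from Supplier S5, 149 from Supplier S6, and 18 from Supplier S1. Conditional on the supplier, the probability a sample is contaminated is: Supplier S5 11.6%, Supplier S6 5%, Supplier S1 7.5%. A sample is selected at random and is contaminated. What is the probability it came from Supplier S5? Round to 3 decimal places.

0.522

By Bayes' rule, posterior ∝ prior × likelihood:
  Supplier S5: 0.332 × 0.116 = 0.038512
  Supplier S6: 0.596 × 0.05 = 0.0298
  Supplier S1: 0.072 × 0.075 = 0.0054
Normalizing constant = 0.073712.
P(Supplier S5 | evidence) = 0.038512 / 0.073712 ≈ 0.522.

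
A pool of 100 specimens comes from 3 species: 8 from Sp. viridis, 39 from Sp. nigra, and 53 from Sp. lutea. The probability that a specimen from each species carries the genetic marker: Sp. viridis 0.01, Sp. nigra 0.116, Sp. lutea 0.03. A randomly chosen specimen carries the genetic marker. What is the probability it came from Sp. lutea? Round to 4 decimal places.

0.2567

Unnormalized posteriors (prior × likelihood):
  Sp. viridis: 0.08 × 0.01 = 0.0008
  Sp. nigra: 0.39 × 0.116 = 0.04524
  Sp. lutea: 0.53 × 0.03 = 0.0159
Sum = 0.06194.
P(Sp. lutea | evidence) = 0.0159 / 0.06194 ≈ 0.2567.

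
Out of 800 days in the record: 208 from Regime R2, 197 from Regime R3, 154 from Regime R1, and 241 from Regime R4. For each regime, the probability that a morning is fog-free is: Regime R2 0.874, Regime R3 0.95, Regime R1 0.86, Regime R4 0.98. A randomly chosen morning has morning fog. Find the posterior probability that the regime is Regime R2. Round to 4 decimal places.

Taking complements, P(fog | each) = Regime R2 0.126, Regime R3 0.05, Regime R1 0.14, Regime R4 0.02.
Prior × likelihood for each hypothesis:
  Regime R2: 0.26 × 0.126 = 0.03276
  Regime R3: 0.24625 × 0.05 = 0.0123125
  Regime R1: 0.1925 × 0.14 = 0.02695
  Regime R4: 0.30125 × 0.02 = 0.006025
Total = 0.0780475.
P(Regime R2 | evidence) = 0.03276 / 0.0780475 ≈ 0.4197.

0.4197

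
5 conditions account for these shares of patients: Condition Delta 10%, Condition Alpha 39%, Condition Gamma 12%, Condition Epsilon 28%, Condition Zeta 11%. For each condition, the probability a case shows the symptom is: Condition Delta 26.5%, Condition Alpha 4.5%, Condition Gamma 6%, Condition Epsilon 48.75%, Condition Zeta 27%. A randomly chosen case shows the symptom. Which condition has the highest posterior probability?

Prior × likelihood for each hypothesis:
  Condition Delta: 0.1 × 0.265 = 0.0265
  Condition Alpha: 0.39 × 0.045 = 0.01755
  Condition Gamma: 0.12 × 0.06 = 0.0072
  Condition Epsilon: 0.28 × 0.4875 = 0.1365
  Condition Zeta: 0.11 × 0.27 = 0.0297
Normalizing constant = 0.21745.
Largest term belongs to Condition Epsilon, so Condition Epsilon is most probable.

Condition Epsilon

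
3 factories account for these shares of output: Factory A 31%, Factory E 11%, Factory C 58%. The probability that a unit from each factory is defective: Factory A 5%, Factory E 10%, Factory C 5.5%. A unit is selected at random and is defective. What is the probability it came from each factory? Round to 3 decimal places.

Compute prior × likelihood for every hypothesis:
  Factory A: 0.31 × 0.05 = 0.0155
  Factory E: 0.11 × 0.1 = 0.011
  Factory C: 0.58 × 0.055 = 0.0319
Normalizing constant = 0.0584.
P(Factory A | defective) = 0.0155/0.0584 ≈ 0.265
P(Factory E | defective) = 0.011/0.0584 ≈ 0.188
P(Factory C | defective) = 0.0319/0.0584 ≈ 0.546

Factory A 0.265, Factory E 0.188, Factory C 0.546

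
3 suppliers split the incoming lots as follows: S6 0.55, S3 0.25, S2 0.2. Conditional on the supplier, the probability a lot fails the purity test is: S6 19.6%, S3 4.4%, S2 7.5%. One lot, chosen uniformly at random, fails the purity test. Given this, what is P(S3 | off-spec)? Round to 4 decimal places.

Unnormalized posteriors (prior × likelihood):
  S6: 0.55 × 0.196 = 0.1078
  S3: 0.25 × 0.044 = 0.011
  S2: 0.2 × 0.075 = 0.015
Total = 0.1338.
P(S3 | evidence) = 0.011 / 0.1338 ≈ 0.0822.

0.0822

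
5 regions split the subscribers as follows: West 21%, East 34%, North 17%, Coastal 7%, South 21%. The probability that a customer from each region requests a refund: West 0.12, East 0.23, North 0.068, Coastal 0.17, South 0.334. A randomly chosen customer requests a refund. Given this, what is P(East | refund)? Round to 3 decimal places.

0.397

Compute prior × likelihood for every hypothesis:
  West: 0.21 × 0.12 = 0.0252
  East: 0.34 × 0.23 = 0.0782
  North: 0.17 × 0.068 = 0.01156
  Coastal: 0.07 × 0.17 = 0.0119
  South: 0.21 × 0.334 = 0.07014
Normalizing constant = 0.197.
P(East | evidence) = 0.0782 / 0.197 ≈ 0.397.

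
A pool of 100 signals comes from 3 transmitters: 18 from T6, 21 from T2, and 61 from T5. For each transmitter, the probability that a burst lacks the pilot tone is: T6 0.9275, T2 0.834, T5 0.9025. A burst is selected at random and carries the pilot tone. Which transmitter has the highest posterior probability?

Taking complements, P(pilot | each) = T6 0.0725, T2 0.166, T5 0.0975.
Compute prior × likelihood for every hypothesis:
  T6: 0.18 × 0.0725 = 0.01305
  T2: 0.21 × 0.166 = 0.03486
  T5: 0.61 × 0.0975 = 0.059475
Sum = 0.107385.
Largest term belongs to T5, so T5 is most probable.

T5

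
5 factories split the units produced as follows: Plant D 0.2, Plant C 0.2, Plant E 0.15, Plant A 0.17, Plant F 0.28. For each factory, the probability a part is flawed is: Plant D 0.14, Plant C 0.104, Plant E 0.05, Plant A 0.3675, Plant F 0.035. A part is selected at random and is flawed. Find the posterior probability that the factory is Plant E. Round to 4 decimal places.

Compute prior × likelihood for every hypothesis:
  Plant D: 0.2 × 0.14 = 0.028
  Plant C: 0.2 × 0.104 = 0.0208
  Plant E: 0.15 × 0.05 = 0.0075
  Plant A: 0.17 × 0.3675 = 0.062475
  Plant F: 0.28 × 0.035 = 0.0098
Total = 0.128575.
P(Plant E | evidence) = 0.0075 / 0.128575 ≈ 0.0583.

0.0583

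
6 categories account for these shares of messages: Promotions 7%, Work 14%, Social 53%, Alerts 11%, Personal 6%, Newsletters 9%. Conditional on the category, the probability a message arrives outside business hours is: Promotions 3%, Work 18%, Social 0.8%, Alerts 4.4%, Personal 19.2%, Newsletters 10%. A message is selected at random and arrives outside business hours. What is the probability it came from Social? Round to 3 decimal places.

Unnormalized posteriors (prior × likelihood):
  Promotions: 0.07 × 0.03 = 0.0021
  Work: 0.14 × 0.18 = 0.0252
  Social: 0.53 × 0.008 = 0.00424
  Alerts: 0.11 × 0.044 = 0.00484
  Personal: 0.06 × 0.192 = 0.01152
  Newsletters: 0.09 × 0.1 = 0.009
Normalizing constant = 0.0569.
P(Social | evidence) = 0.00424 / 0.0569 ≈ 0.075.

0.075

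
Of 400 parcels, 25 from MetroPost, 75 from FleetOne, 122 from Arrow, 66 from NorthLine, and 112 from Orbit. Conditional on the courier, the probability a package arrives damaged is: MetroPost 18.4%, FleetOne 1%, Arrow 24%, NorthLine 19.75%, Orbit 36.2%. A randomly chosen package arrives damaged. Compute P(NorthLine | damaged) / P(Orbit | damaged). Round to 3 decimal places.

0.322

Prior × likelihood for each hypothesis:
  MetroPost: 0.0625 × 0.184 = 0.0115
  FleetOne: 0.1875 × 0.01 = 0.001875
  Arrow: 0.305 × 0.24 = 0.0732
  NorthLine: 0.165 × 0.1975 = 0.0325875
  Orbit: 0.28 × 0.362 = 0.10136
Total = 0.2205225.
The ratio is 0.0325875 / 0.10136 (the normalizer cancels) = 0.322.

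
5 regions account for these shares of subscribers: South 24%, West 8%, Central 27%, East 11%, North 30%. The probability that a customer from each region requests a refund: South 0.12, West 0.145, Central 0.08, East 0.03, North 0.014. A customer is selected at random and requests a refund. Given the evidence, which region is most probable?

By Bayes' rule, posterior ∝ prior × likelihood:
  South: 0.24 × 0.12 = 0.0288
  West: 0.08 × 0.145 = 0.0116
  Central: 0.27 × 0.08 = 0.0216
  East: 0.11 × 0.03 = 0.0033
  North: 0.3 × 0.014 = 0.0042
Sum = 0.0695.
Largest term belongs to South, so South is most probable.

South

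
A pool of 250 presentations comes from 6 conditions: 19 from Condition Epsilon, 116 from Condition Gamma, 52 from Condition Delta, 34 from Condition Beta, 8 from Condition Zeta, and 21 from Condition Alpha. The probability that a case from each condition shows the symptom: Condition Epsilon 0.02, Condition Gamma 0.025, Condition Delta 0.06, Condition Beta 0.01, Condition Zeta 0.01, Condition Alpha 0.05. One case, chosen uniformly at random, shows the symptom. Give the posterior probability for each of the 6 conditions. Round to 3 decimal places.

Unnormalized posteriors (prior × likelihood):
  Condition Epsilon: 0.076 × 0.02 = 0.00152
  Condition Gamma: 0.464 × 0.025 = 0.0116
  Condition Delta: 0.208 × 0.06 = 0.01248
  Condition Beta: 0.136 × 0.01 = 0.00136
  Condition Zeta: 0.032 × 0.01 = 0.00032
  Condition Alpha: 0.084 × 0.05 = 0.0042
Normalizing constant = 0.03148.
P(Condition Epsilon | symptomatic) = 0.00152/0.03148 ≈ 0.048
P(Condition Gamma | symptomatic) = 0.0116/0.03148 ≈ 0.368
P(Condition Delta | symptomatic) = 0.01248/0.03148 ≈ 0.396
P(Condition Beta | symptomatic) = 0.00136/0.03148 ≈ 0.043
P(Condition Zeta | symptomatic) = 0.00032/0.03148 ≈ 0.010
P(Condition Alpha | symptomatic) = 0.0042/0.03148 ≈ 0.133

Condition Epsilon 0.048, Condition Gamma 0.368, Condition Delta 0.396, Condition Beta 0.043, Condition Zeta 0.010, Condition Alpha 0.133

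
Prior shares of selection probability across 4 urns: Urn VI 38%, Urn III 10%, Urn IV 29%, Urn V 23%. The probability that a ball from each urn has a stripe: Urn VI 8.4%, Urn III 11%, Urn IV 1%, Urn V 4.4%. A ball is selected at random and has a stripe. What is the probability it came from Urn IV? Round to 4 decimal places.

Unnormalized posteriors (prior × likelihood):
  Urn VI: 0.38 × 0.084 = 0.03192
  Urn III: 0.1 × 0.11 = 0.011
  Urn IV: 0.29 × 0.01 = 0.0029
  Urn V: 0.23 × 0.044 = 0.01012
Normalizing constant = 0.05594.
P(Urn IV | evidence) = 0.0029 / 0.05594 ≈ 0.0518.

0.0518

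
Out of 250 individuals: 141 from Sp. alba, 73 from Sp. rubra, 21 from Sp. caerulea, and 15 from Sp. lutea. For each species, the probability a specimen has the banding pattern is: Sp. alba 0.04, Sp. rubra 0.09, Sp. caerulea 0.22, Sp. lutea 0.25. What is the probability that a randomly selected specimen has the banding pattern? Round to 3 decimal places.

0.082

Prior × likelihood for each hypothesis:
  Sp. alba: 0.564 × 0.04 = 0.02256
  Sp. rubra: 0.292 × 0.09 = 0.02628
  Sp. caerulea: 0.084 × 0.22 = 0.01848
  Sp. lutea: 0.06 × 0.25 = 0.015
P(banded) = 0.02256 + 0.02628 + 0.01848 + 0.015 = 0.08232 → 0.082.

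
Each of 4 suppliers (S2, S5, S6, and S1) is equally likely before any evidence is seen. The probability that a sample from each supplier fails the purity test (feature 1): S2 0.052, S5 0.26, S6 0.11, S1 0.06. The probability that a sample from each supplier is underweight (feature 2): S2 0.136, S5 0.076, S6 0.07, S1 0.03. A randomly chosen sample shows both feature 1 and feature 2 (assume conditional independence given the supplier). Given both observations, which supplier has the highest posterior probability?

S5

Since the prior is uniform, the posterior is proportional to the likelihood:
  S2: 0.052 × 0.136 = 0.007072
  S5: 0.26 × 0.076 = 0.01976
  S6: 0.11 × 0.07 = 0.0077
  S1: 0.06 × 0.03 = 0.0018
Sum = 0.036332.
Largest term belongs to S5, so S5 is most probable.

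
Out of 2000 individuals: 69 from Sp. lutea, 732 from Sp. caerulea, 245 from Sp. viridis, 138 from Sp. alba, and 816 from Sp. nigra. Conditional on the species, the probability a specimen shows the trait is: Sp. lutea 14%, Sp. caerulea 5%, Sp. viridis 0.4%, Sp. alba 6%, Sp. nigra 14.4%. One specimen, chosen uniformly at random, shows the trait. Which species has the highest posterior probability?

Unnormalized posteriors (prior × likelihood):
  Sp. lutea: 0.0345 × 0.14 = 0.00483
  Sp. caerulea: 0.366 × 0.05 = 0.0183
  Sp. viridis: 0.1225 × 0.004 = 0.00049
  Sp. alba: 0.069 × 0.06 = 0.00414
  Sp. nigra: 0.408 × 0.144 = 0.058752
Normalizing constant = 0.086512.
Largest term belongs to Sp. nigra, so Sp. nigra is most probable.

Sp. nigra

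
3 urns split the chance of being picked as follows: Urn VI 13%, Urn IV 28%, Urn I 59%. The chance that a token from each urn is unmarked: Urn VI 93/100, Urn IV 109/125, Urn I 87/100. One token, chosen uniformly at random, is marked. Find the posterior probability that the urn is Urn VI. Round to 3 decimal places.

0.075

Taking complements, P(marked | each) = Urn VI 0.07, Urn IV 0.128, Urn I 0.13.
Unnormalized posteriors (prior × likelihood):
  Urn VI: 0.13 × 0.07 = 0.0091
  Urn IV: 0.28 × 0.128 = 0.03584
  Urn I: 0.59 × 0.13 = 0.0767
Total = 0.12164.
P(Urn VI | evidence) = 0.0091 / 0.12164 ≈ 0.075.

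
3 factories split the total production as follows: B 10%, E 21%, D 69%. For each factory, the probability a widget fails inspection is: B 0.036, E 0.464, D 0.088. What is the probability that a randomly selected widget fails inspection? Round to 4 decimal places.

Compute prior × likelihood for every hypothesis:
  B: 0.1 × 0.036 = 0.0036
  E: 0.21 × 0.464 = 0.09744
  D: 0.69 × 0.088 = 0.06072
P(nonconforming) = 0.0036 + 0.09744 + 0.06072 = 0.16176 → 0.1618.

0.1618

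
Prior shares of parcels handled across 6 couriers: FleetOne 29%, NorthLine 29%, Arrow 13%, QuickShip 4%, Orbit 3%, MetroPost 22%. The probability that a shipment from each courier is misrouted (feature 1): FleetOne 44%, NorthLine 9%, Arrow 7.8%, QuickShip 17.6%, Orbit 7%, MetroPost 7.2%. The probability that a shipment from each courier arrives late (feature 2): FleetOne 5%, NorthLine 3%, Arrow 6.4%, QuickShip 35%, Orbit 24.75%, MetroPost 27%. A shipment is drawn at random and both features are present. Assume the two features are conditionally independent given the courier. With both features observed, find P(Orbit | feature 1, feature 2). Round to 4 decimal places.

0.0345

By Bayes' rule, posterior ∝ prior × likelihood:
  FleetOne: 0.29 × 0.44 × 0.05 = 0.00638
  NorthLine: 0.29 × 0.09 × 0.03 = 0.000783
  Arrow: 0.13 × 0.078 × 0.064 = 0.00064896
  QuickShip: 0.04 × 0.176 × 0.35 = 0.002464
  Orbit: 0.03 × 0.07 × 0.2475 = 0.00051975
  MetroPost: 0.22 × 0.072 × 0.27 = 0.0042768
Total = 0.01507251.
P(Orbit | evidence) = 0.00051975 / 0.01507251 ≈ 0.0345.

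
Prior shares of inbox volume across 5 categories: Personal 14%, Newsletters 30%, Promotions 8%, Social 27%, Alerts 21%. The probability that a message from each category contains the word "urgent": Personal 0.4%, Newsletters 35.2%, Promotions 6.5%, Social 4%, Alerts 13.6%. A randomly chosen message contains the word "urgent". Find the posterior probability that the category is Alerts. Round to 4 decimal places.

Prior × likelihood for each hypothesis:
  Personal: 0.14 × 0.004 = 0.00056
  Newsletters: 0.3 × 0.352 = 0.1056
  Promotions: 0.08 × 0.065 = 0.0052
  Social: 0.27 × 0.04 = 0.0108
  Alerts: 0.21 × 0.136 = 0.02856
Normalizing constant = 0.15072.
P(Alerts | evidence) = 0.02856 / 0.15072 ≈ 0.1895.

0.1895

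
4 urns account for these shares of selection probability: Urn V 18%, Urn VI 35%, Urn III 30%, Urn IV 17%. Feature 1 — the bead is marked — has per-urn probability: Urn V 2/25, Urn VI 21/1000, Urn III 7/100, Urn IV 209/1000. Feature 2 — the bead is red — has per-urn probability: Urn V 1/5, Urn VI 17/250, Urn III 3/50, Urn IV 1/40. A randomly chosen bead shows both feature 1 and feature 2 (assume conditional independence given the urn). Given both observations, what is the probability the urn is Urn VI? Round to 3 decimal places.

0.090

By Bayes' rule, posterior ∝ prior × likelihood:
  Urn V: 0.18 × 0.08 × 0.2 = 0.00288
  Urn VI: 0.35 × 0.021 × 0.068 = 0.0004998
  Urn III: 0.3 × 0.07 × 0.06 = 0.00126
  Urn IV: 0.17 × 0.209 × 0.025 = 0.00088825
Normalizing constant = 0.00552805.
P(Urn VI | evidence) = 0.0004998 / 0.00552805 ≈ 0.090.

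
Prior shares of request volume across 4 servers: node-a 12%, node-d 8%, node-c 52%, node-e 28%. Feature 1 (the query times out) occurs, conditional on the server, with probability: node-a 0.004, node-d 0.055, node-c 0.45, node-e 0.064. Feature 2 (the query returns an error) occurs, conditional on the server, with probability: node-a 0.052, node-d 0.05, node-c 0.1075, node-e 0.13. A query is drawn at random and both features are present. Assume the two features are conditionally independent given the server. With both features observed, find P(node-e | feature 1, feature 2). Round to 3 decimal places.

By Bayes' rule, posterior ∝ prior × likelihood:
  node-a: 0.12 × 0.004 × 0.052 = 0.00002496
  node-d: 0.08 × 0.055 × 0.05 = 0.00022
  node-c: 0.52 × 0.45 × 0.1075 = 0.025155
  node-e: 0.28 × 0.064 × 0.13 = 0.0023296
Sum = 0.02772956.
P(node-e | evidence) = 0.0023296 / 0.02772956 ≈ 0.084.

0.084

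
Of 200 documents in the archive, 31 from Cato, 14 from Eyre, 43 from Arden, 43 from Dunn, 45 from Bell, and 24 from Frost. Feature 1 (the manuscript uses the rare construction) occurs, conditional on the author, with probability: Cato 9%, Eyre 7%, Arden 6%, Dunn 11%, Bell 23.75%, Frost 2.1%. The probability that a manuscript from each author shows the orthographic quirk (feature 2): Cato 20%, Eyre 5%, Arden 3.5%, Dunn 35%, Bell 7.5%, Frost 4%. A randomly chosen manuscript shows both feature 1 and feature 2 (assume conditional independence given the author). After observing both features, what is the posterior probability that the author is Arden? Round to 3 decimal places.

0.028

By Bayes' rule, posterior ∝ prior × likelihood:
  Cato: 0.155 × 0.09 × 0.2 = 0.00279
  Eyre: 0.07 × 0.07 × 0.05 = 0.000245
  Arden: 0.215 × 0.06 × 0.035 = 0.0004515
  Dunn: 0.215 × 0.11 × 0.35 = 0.0082775
  Bell: 0.225 × 0.2375 × 0.075 = 0.0040078125
  Frost: 0.12 × 0.021 × 0.04 = 0.0001008
Total = 0.0158726125.
P(Arden | evidence) = 0.0004515 / 0.0158726125 ≈ 0.028.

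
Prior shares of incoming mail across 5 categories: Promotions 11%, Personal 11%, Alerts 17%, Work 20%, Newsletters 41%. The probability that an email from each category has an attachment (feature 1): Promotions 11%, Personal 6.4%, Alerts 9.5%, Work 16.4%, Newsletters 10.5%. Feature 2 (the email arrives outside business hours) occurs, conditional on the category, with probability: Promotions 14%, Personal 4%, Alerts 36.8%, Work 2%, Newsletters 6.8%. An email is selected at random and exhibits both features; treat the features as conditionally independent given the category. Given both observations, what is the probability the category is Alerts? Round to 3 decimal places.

Compute prior × likelihood for every hypothesis:
  Promotions: 0.11 × 0.11 × 0.14 = 0.001694
  Personal: 0.11 × 0.064 × 0.04 = 0.0002816
  Alerts: 0.17 × 0.095 × 0.368 = 0.0059432
  Work: 0.2 × 0.164 × 0.02 = 0.000656
  Newsletters: 0.41 × 0.105 × 0.068 = 0.0029274
Total = 0.0115022.
P(Alerts | evidence) = 0.0059432 / 0.0115022 ≈ 0.517.

0.517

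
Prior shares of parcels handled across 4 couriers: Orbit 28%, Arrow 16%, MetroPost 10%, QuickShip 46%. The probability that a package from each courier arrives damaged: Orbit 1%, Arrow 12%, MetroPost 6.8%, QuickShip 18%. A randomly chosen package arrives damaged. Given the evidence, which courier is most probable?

By Bayes' rule, posterior ∝ prior × likelihood:
  Orbit: 0.28 × 0.01 = 0.0028
  Arrow: 0.16 × 0.12 = 0.0192
  MetroPost: 0.1 × 0.068 = 0.0068
  QuickShip: 0.46 × 0.18 = 0.0828
Total = 0.1116.
Largest term belongs to QuickShip, so QuickShip is most probable.

QuickShip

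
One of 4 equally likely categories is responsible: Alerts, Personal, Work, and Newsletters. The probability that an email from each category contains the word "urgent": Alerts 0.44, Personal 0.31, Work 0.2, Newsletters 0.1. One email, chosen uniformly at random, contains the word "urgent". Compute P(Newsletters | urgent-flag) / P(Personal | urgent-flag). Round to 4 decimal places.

0.3226

Since the prior is uniform, the posterior is proportional to the likelihood:
  Alerts: 0.44
  Personal: 0.31
  Work: 0.2
  Newsletters: 0.1
Sum = 1.05.
The ratio is 0.1 / 0.31 (the normalizer cancels) = 0.3226.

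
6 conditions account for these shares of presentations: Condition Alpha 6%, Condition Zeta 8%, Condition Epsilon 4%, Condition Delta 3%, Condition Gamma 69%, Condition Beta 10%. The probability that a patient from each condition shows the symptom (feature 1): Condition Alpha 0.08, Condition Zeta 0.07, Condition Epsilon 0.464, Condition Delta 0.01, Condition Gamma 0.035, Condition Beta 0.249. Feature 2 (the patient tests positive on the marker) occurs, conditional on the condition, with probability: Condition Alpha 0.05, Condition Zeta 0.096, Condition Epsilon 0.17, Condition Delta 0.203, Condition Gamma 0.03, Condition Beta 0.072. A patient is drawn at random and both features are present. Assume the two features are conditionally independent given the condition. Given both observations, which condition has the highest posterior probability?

Unnormalized posteriors (prior × likelihood):
  Condition Alpha: 0.06 × 0.08 × 0.05 = 0.00024
  Condition Zeta: 0.08 × 0.07 × 0.096 = 0.0005376
  Condition Epsilon: 0.04 × 0.464 × 0.17 = 0.0031552
  Condition Delta: 0.03 × 0.01 × 0.203 = 0.0000609
  Condition Gamma: 0.69 × 0.035 × 0.03 = 0.0007245
  Condition Beta: 0.1 × 0.249 × 0.072 = 0.0017928
Sum = 0.006511.
Largest term belongs to Condition Epsilon, so Condition Epsilon is most probable.

Condition Epsilon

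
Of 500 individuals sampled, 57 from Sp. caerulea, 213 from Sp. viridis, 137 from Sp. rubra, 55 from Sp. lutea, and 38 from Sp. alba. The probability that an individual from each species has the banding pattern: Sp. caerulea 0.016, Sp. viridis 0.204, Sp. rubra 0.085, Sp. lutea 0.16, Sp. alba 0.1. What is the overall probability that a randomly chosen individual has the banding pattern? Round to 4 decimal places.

0.1372

Unnormalized posteriors (prior × likelihood):
  Sp. caerulea: 0.114 × 0.016 = 0.001824
  Sp. viridis: 0.426 × 0.204 = 0.086904
  Sp. rubra: 0.274 × 0.085 = 0.02329
  Sp. lutea: 0.11 × 0.16 = 0.0176
  Sp. alba: 0.076 × 0.1 = 0.0076
P(banded) = 0.001824 + 0.086904 + 0.02329 + 0.0176 + 0.0076 = 0.137218 → 0.1372.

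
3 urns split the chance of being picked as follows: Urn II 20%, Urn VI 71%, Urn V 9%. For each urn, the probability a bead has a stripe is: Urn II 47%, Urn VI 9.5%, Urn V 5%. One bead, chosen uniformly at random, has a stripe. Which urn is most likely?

Compute prior × likelihood for every hypothesis:
  Urn II: 0.2 × 0.47 = 0.094
  Urn VI: 0.71 × 0.095 = 0.06745
  Urn V: 0.09 × 0.05 = 0.0045
Normalizing constant = 0.16595.
Largest term belongs to Urn II, so Urn II is most probable.

Urn II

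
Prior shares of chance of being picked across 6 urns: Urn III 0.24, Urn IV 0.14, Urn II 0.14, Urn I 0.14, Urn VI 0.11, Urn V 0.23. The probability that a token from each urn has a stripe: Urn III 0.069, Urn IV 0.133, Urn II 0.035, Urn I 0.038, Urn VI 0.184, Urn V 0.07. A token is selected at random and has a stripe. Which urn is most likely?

Compute prior × likelihood for every hypothesis:
  Urn III: 0.24 × 0.069 = 0.01656
  Urn IV: 0.14 × 0.133 = 0.01862
  Urn II: 0.14 × 0.035 = 0.0049
  Urn I: 0.14 × 0.038 = 0.00532
  Urn VI: 0.11 × 0.184 = 0.02024
  Urn V: 0.23 × 0.07 = 0.0161
Normalizing constant = 0.08174.
Largest term belongs to Urn VI, so Urn VI is most probable.

Urn VI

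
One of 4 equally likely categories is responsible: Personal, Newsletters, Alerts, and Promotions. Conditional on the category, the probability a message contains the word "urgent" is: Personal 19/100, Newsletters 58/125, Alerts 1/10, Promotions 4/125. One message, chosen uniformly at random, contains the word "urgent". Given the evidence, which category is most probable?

Newsletters

With a uniform prior (1/4 each), posterior ∝ likelihood:
  Personal: 0.19
  Newsletters: 0.464
  Alerts: 0.1
  Promotions: 0.032
Total = 0.786.
Largest term belongs to Newsletters, so Newsletters is most probable.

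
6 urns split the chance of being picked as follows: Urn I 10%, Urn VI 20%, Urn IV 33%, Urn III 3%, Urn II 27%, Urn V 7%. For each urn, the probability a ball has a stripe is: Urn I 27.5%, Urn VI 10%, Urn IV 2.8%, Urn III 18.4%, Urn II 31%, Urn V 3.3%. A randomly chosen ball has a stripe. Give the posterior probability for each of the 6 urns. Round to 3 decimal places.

Compute prior × likelihood for every hypothesis:
  Urn I: 0.1 × 0.275 = 0.0275
  Urn VI: 0.2 × 0.1 = 0.02
  Urn IV: 0.33 × 0.028 = 0.00924
  Urn III: 0.03 × 0.184 = 0.00552
  Urn II: 0.27 × 0.31 = 0.0837
  Urn V: 0.07 × 0.033 = 0.00231
Sum = 0.14827.
P(Urn I | striped) = 0.0275/0.14827 ≈ 0.185
P(Urn VI | striped) = 0.02/0.14827 ≈ 0.135
P(Urn IV | striped) = 0.00924/0.14827 ≈ 0.062
P(Urn III | striped) = 0.00552/0.14827 ≈ 0.037
P(Urn II | striped) = 0.0837/0.14827 ≈ 0.565
P(Urn V | striped) = 0.00231/0.14827 ≈ 0.016

Urn I 0.185, Urn VI 0.135, Urn IV 0.062, Urn III 0.037, Urn II 0.565, Urn V 0.016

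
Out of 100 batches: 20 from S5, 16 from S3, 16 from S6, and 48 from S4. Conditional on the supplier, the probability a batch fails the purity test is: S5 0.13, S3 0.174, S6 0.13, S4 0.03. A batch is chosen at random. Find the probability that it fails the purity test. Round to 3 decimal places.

Unnormalized posteriors (prior × likelihood):
  S5: 0.2 × 0.13 = 0.026
  S3: 0.16 × 0.174 = 0.02784
  S6: 0.16 × 0.13 = 0.0208
  S4: 0.48 × 0.03 = 0.0144
P(off-spec) = 0.026 + 0.02784 + 0.0208 + 0.0144 = 0.08904 → 0.089.

0.089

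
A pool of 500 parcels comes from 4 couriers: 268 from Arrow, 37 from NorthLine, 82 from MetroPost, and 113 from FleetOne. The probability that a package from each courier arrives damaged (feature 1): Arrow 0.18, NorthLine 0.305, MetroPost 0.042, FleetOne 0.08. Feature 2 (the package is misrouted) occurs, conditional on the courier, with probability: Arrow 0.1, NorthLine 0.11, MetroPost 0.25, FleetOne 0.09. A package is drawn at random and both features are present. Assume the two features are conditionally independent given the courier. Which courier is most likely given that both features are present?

Arrow

By Bayes' rule, posterior ∝ prior × likelihood:
  Arrow: 0.536 × 0.18 × 0.1 = 0.009648
  NorthLine: 0.074 × 0.305 × 0.11 = 0.0024827
  MetroPost: 0.164 × 0.042 × 0.25 = 0.001722
  FleetOne: 0.226 × 0.08 × 0.09 = 0.0016272
Normalizing constant = 0.0154799.
Largest term belongs to Arrow, so Arrow is most probable.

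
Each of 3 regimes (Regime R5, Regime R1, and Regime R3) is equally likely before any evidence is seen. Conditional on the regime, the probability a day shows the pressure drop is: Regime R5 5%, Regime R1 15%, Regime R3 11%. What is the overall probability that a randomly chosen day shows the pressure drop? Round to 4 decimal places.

Since the prior is uniform, the posterior is proportional to the likelihood:
  Regime R5: 0.05
  Regime R1: 0.15
  Regime R3: 0.11
P(drop) = (1/3) × (0.05 + 0.15 + 0.11) = 0.31/3 ≈ 0.1033.

0.1033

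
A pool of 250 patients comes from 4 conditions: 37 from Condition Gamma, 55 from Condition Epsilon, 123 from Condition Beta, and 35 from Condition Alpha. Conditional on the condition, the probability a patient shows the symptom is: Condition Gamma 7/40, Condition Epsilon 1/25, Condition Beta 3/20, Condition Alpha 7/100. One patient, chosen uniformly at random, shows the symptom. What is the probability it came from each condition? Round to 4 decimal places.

Unnormalized posteriors (prior × likelihood):
  Condition Gamma: 0.148 × 0.175 = 0.0259
  Condition Epsilon: 0.22 × 0.04 = 0.0088
  Condition Beta: 0.492 × 0.15 = 0.0738
  Condition Alpha: 0.14 × 0.07 = 0.0098
Sum = 0.1183.
P(Condition Gamma | symptomatic) = 0.0259/0.1183 ≈ 0.2189
P(Condition Epsilon | symptomatic) = 0.0088/0.1183 ≈ 0.0744
P(Condition Beta | symptomatic) = 0.0738/0.1183 ≈ 0.6238
P(Condition Alpha | symptomatic) = 0.0098/0.1183 ≈ 0.0828

Condition Gamma 0.2189, Condition Epsilon 0.0744, Condition Beta 0.6238, Condition Alpha 0.0828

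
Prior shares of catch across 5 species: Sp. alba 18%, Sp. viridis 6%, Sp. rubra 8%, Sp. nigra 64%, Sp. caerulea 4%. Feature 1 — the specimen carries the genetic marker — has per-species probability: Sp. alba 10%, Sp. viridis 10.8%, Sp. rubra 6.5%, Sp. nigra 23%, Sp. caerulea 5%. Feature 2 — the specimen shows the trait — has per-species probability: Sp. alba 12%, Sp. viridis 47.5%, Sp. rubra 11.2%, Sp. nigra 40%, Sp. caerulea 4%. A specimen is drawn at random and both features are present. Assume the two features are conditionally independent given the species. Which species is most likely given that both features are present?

Sp. nigra

By Bayes' rule, posterior ∝ prior × likelihood:
  Sp. alba: 0.18 × 0.1 × 0.12 = 0.00216
  Sp. viridis: 0.06 × 0.108 × 0.475 = 0.003078
  Sp. rubra: 0.08 × 0.065 × 0.112 = 0.0005824
  Sp. nigra: 0.64 × 0.23 × 0.4 = 0.05888
  Sp. caerulea: 0.04 × 0.05 × 0.04 = 0.00008
Total = 0.0647804.
Largest term belongs to Sp. nigra, so Sp. nigra is most probable.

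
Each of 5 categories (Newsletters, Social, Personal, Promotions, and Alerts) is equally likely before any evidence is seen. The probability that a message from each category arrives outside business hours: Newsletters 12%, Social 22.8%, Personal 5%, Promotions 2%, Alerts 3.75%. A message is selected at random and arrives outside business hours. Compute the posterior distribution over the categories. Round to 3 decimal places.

Since the prior is uniform, the posterior is proportional to the likelihood:
  Newsletters: 0.12
  Social: 0.228
  Personal: 0.05
  Promotions: 0.02
  Alerts: 0.0375
Sum = 0.4555.
P(Newsletters | off-hours) = 0.12/0.4555 ≈ 0.263
P(Social | off-hours) = 0.228/0.4555 ≈ 0.501
P(Personal | off-hours) = 0.05/0.4555 ≈ 0.110
P(Promotions | off-hours) = 0.02/0.4555 ≈ 0.044
P(Alerts | off-hours) = 0.0375/0.4555 ≈ 0.082
(Check: 0.263+0.501+0.110+0.044+0.082 = 1.000.)

Newsletters 0.263, Social 0.501, Personal 0.110, Promotions 0.044, Alerts 0.082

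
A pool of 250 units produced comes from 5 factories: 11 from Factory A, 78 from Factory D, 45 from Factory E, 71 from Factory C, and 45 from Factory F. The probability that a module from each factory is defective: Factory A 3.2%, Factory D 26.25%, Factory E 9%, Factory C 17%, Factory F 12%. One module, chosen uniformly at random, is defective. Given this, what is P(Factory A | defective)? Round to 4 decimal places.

Compute prior × likelihood for every hypothesis:
  Factory A: 0.044 × 0.032 = 0.001408
  Factory D: 0.312 × 0.2625 = 0.0819
  Factory E: 0.18 × 0.09 = 0.0162
  Factory C: 0.284 × 0.17 = 0.04828
  Factory F: 0.18 × 0.12 = 0.0216
Total = 0.169388.
P(Factory A | evidence) = 0.001408 / 0.169388 ≈ 0.0083.

0.0083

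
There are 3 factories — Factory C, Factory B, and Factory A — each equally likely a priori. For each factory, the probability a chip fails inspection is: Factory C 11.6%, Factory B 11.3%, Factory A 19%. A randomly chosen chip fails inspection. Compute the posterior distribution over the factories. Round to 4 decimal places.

Factory C 0.2768, Factory B 0.2697, Factory A 0.4535

With a uniform prior (1/3 each), posterior ∝ likelihood:
  Factory C: 0.116
  Factory B: 0.113
  Factory A: 0.19
Normalizing constant = 0.419.
P(Factory C | nonconforming) = 0.116/0.419 ≈ 0.2768
P(Factory B | nonconforming) = 0.113/0.419 ≈ 0.2697
P(Factory A | nonconforming) = 0.19/0.419 ≈ 0.4535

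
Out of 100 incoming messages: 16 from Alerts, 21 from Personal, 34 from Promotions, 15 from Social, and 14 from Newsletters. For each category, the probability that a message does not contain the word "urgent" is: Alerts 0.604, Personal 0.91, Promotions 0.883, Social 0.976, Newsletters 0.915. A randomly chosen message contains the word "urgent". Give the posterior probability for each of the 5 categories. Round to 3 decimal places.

Alerts 0.461, Personal 0.137, Promotions 0.289, Social 0.026, Newsletters 0.087

Taking complements, P(urgent-flag | each) = Alerts 0.396, Personal 0.09, Promotions 0.117, Social 0.024, Newsletters 0.085.
Prior × likelihood for each hypothesis:
  Alerts: 0.16 × 0.396 = 0.06336
  Personal: 0.21 × 0.09 = 0.0189
  Promotions: 0.34 × 0.117 = 0.03978
  Social: 0.15 × 0.024 = 0.0036
  Newsletters: 0.14 × 0.085 = 0.0119
Total = 0.13754.
P(Alerts | urgent-flag) = 0.06336/0.13754 ≈ 0.461
P(Personal | urgent-flag) = 0.0189/0.13754 ≈ 0.137
P(Promotions | urgent-flag) = 0.03978/0.13754 ≈ 0.289
P(Social | urgent-flag) = 0.0036/0.13754 ≈ 0.026
P(Newsletters | urgent-flag) = 0.0119/0.13754 ≈ 0.087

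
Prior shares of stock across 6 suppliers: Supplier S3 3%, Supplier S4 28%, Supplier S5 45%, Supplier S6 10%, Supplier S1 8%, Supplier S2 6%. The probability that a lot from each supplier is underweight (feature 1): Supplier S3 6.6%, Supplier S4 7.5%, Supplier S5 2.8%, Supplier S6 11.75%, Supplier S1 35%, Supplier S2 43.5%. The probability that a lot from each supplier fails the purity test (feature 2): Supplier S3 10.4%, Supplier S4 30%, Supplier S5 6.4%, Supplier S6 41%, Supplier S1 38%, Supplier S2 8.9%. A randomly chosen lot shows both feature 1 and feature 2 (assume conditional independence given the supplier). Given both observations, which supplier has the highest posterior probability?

Supplier S1

Prior × likelihood for each hypothesis:
  Supplier S3: 0.03 × 0.066 × 0.104 = 0.00020592
  Supplier S4: 0.28 × 0.075 × 0.3 = 0.0063
  Supplier S5: 0.45 × 0.028 × 0.064 = 0.0008064
  Supplier S6: 0.1 × 0.1175 × 0.41 = 0.0048175
  Supplier S1: 0.08 × 0.35 × 0.38 = 0.01064
  Supplier S2: 0.06 × 0.435 × 0.089 = 0.0023229
Sum = 0.02509272.
Largest term belongs to Supplier S1, so Supplier S1 is most probable.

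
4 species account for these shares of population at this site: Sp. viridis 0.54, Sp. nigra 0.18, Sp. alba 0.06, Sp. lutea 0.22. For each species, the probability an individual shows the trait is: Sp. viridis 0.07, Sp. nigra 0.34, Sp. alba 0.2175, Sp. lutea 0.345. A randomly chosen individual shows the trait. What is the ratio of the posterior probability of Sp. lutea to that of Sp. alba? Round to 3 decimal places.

5.816

Compute prior × likelihood for every hypothesis:
  Sp. viridis: 0.54 × 0.07 = 0.0378
  Sp. nigra: 0.18 × 0.34 = 0.0612
  Sp. alba: 0.06 × 0.2175 = 0.01305
  Sp. lutea: 0.22 × 0.345 = 0.0759
Normalizing constant = 0.18795.
The ratio is 0.0759 / 0.01305 (the normalizer cancels) = 5.816.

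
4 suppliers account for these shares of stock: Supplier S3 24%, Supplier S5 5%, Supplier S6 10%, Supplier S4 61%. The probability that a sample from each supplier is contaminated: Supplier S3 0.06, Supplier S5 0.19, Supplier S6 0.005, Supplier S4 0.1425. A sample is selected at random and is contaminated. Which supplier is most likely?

Supplier S4

Compute prior × likelihood for every hypothesis:
  Supplier S3: 0.24 × 0.06 = 0.0144
  Supplier S5: 0.05 × 0.19 = 0.0095
  Supplier S6: 0.1 × 0.005 = 0.0005
  Supplier S4: 0.61 × 0.1425 = 0.086925
Total = 0.111325.
Largest term belongs to Supplier S4, so Supplier S4 is most probable.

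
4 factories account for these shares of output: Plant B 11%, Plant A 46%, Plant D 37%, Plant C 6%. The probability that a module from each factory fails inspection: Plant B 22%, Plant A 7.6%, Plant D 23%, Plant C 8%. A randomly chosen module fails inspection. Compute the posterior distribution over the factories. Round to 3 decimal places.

Plant B 0.162, Plant A 0.235, Plant D 0.571, Plant C 0.032

By Bayes' rule, posterior ∝ prior × likelihood:
  Plant B: 0.11 × 0.22 = 0.0242
  Plant A: 0.46 × 0.076 = 0.03496
  Plant D: 0.37 × 0.23 = 0.0851
  Plant C: 0.06 × 0.08 = 0.0048
Total = 0.14906.
P(Plant B | nonconforming) = 0.0242/0.14906 ≈ 0.162
P(Plant A | nonconforming) = 0.03496/0.14906 ≈ 0.235
P(Plant D | nonconforming) = 0.0851/0.14906 ≈ 0.571
P(Plant C | nonconforming) = 0.0048/0.14906 ≈ 0.032
(Check: 0.162+0.235+0.571+0.032 = 1.000.)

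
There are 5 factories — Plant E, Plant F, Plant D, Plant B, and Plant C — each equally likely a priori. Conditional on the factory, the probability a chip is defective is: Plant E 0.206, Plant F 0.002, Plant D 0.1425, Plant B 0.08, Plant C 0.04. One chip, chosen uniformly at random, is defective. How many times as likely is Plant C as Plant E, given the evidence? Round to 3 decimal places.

With a uniform prior (1/5 each), posterior ∝ likelihood:
  Plant E: 0.206
  Plant F: 0.002
  Plant D: 0.1425
  Plant B: 0.08
  Plant C: 0.04
Normalizing constant = 0.4705.
The ratio is 0.04 / 0.206 (the normalizer cancels) = 0.194.

0.194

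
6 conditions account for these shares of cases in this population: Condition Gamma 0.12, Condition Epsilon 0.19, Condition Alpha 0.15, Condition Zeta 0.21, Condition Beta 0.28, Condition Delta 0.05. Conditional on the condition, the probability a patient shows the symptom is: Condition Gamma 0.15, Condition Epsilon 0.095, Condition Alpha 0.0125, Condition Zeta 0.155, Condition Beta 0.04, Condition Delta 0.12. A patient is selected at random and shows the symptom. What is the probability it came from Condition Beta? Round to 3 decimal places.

By Bayes' rule, posterior ∝ prior × likelihood:
  Condition Gamma: 0.12 × 0.15 = 0.018
  Condition Epsilon: 0.19 × 0.095 = 0.01805
  Condition Alpha: 0.15 × 0.0125 = 0.001875
  Condition Zeta: 0.21 × 0.155 = 0.03255
  Condition Beta: 0.28 × 0.04 = 0.0112
  Condition Delta: 0.05 × 0.12 = 0.006
Sum = 0.087675.
P(Condition Beta | evidence) = 0.0112 / 0.087675 ≈ 0.128.

0.128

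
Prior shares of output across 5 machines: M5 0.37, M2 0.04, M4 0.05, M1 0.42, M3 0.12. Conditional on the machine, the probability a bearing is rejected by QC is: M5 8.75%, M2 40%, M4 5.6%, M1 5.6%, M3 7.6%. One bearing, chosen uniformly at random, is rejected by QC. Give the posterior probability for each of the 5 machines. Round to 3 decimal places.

M5 0.386, M2 0.191, M4 0.033, M1 0.281, M3 0.109

Prior × likelihood for each hypothesis:
  M5: 0.37 × 0.0875 = 0.032375
  M2: 0.04 × 0.4 = 0.016
  M4: 0.05 × 0.056 = 0.0028
  M1: 0.42 × 0.056 = 0.02352
  M3: 0.12 × 0.076 = 0.00912
Normalizing constant = 0.083815.
P(M5 | rejected) = 0.032375/0.083815 ≈ 0.386
P(M2 | rejected) = 0.016/0.083815 ≈ 0.191
P(M4 | rejected) = 0.0028/0.083815 ≈ 0.033
P(M1 | rejected) = 0.02352/0.083815 ≈ 0.281
P(M3 | rejected) = 0.00912/0.083815 ≈ 0.109
(Check: 0.386+0.191+0.033+0.281+0.109 = 1.000.)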